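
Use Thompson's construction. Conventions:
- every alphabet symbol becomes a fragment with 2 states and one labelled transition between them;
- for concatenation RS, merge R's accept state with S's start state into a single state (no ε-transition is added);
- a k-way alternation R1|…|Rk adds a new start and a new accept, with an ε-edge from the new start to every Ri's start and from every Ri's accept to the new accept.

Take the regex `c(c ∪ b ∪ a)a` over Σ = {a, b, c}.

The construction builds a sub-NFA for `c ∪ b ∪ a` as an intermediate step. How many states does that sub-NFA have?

8

Fragment for `c ∪ b ∪ a`:
Each of the 3 symbol leaves contributes a 2-state fragment.
  c ∪ b ∪ a → 8 states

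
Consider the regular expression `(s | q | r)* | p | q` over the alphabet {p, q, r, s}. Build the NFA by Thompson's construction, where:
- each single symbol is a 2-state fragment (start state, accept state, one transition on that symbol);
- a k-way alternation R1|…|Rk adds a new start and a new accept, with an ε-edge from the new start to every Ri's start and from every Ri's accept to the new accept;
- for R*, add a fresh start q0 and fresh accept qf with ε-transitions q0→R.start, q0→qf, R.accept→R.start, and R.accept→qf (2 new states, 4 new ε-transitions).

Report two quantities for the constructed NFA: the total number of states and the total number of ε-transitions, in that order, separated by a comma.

Bottom-up over the parse tree:
Each of the 5 symbol leaves contributes 2 states and 0 ε-transitions.
  s | q | r → 8 states, 6 ε-transitions
  (s | q | r)* → 10 states, 10 ε-transitions
  (s | q | r)* | p | q → 16 states, 16 ε-transitions

16, 16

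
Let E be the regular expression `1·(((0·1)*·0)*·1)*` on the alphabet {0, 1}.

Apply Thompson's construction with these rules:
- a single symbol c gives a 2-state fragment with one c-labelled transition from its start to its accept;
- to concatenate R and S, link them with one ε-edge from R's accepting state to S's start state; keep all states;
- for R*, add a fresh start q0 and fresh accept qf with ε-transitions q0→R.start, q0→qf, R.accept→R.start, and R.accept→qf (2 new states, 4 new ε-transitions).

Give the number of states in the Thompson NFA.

Recursing over subexpressions:
Each of the 5 symbol leaves contributes a 2-state fragment.
  0·1 : 4 states
  (0·1)* : 6 states
  (0·1)*·0 : 8 states
  ((0·1)*·0)* : 10 states
  ((0·1)*·0)*·1 : 12 states
  (((0·1)*·0)*·1)* : 14 states
  1·(((0·1)*·0)*·1)* : 16 states

16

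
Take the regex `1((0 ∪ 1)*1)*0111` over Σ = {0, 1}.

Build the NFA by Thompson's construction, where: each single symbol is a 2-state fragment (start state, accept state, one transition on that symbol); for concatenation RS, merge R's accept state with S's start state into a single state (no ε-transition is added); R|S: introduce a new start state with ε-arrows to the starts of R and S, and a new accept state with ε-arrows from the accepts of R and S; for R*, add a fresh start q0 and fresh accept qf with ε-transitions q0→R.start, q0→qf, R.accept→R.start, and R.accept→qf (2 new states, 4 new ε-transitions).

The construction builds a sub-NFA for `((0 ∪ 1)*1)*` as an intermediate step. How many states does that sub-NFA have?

Fragment for `((0 ∪ 1)*1)*`:
Each of the 3 symbol leaves contributes a 2-state fragment.
  0 ∪ 1 = 6 states
  (0 ∪ 1)* = 8 states
  (0 ∪ 1)*1 = 9 states
  ((0 ∪ 1)*1)* = 11 states

11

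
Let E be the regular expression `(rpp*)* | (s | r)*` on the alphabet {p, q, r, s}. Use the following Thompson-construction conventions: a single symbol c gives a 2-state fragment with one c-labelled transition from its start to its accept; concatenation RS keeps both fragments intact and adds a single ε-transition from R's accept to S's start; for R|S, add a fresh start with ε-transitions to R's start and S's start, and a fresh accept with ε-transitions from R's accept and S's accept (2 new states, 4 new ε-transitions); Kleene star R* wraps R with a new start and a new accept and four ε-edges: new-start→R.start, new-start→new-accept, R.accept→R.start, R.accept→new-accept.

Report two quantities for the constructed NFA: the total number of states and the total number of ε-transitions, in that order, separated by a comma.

20, 22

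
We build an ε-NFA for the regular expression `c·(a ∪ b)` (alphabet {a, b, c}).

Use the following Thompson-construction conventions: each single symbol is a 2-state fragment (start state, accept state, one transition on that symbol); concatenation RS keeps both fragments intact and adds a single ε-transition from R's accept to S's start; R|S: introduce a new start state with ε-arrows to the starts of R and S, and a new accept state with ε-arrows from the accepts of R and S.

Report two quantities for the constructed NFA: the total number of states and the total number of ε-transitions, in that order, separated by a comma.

8, 5

Recursing over subexpressions:
Each of the 3 symbol leaves contributes 2 states and 0 ε-transitions.
  a ∪ b = 6 states, 4 ε-transitions
  c·(a ∪ b) = 8 states, 5 ε-transitions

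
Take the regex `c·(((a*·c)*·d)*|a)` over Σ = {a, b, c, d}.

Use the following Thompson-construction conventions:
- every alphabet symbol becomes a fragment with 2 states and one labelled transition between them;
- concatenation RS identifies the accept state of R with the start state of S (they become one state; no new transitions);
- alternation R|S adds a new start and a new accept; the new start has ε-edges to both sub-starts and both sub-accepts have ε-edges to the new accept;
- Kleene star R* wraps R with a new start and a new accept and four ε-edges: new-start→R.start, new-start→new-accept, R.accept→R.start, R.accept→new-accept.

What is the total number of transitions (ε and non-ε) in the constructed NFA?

21

Recursing over subexpressions:
Each of the 5 symbol leaves contributes 1 transition (1 symbol, 0 ε).
  a* : 5 transitions (1 symbol, 4 ε)
  a*·c : 6 transitions (2 symbol, 4 ε)
  (a*·c)* : 10 transitions (2 symbol, 8 ε)
  (a*·c)*·d : 11 transitions (3 symbol, 8 ε)
  ((a*·c)*·d)* : 15 transitions (3 symbol, 12 ε)
  ((a*·c)*·d)*|a : 20 transitions (4 symbol, 16 ε)
  c·(((a*·c)*·d)*|a) : 21 transitions (5 symbol, 16 ε)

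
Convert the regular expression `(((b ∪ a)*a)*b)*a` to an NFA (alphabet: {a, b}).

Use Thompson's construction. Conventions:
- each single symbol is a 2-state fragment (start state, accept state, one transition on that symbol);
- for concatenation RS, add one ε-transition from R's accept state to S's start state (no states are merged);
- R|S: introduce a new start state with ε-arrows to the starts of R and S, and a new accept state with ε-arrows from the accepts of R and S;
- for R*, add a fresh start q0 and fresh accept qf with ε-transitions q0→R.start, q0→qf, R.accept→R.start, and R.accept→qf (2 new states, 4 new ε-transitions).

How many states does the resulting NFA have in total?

18

Per subexpression:
Each of the 5 symbol leaves contributes a 2-state fragment.
  b ∪ a = 6 states
  (b ∪ a)* = 8 states
  (b ∪ a)*a = 10 states
  ((b ∪ a)*a)* = 12 states
  ((b ∪ a)*a)*b = 14 states
  (((b ∪ a)*a)*b)* = 16 states
  (((b ∪ a)*a)*b)*a = 18 states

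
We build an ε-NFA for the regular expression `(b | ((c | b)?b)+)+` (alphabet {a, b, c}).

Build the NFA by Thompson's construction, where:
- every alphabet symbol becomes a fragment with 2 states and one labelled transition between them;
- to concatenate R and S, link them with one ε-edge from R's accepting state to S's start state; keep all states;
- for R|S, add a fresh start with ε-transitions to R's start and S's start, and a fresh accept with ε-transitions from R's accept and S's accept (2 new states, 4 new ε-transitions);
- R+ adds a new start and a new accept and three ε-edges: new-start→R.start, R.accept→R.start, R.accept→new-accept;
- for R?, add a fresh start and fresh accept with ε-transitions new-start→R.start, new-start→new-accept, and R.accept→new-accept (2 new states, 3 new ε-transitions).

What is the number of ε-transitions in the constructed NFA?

18

Per subexpression:
Each of the 4 symbol leaves contributes 0 ε-transitions.
  c | b : 4 ε-transitions
  (c | b)? : 7 ε-transitions
  (c | b)?b : 8 ε-transitions
  ((c | b)?b)+ : 11 ε-transitions
  b | ((c | b)?b)+ : 15 ε-transitions
  (b | ((c | b)?b)+)+ : 18 ε-transitions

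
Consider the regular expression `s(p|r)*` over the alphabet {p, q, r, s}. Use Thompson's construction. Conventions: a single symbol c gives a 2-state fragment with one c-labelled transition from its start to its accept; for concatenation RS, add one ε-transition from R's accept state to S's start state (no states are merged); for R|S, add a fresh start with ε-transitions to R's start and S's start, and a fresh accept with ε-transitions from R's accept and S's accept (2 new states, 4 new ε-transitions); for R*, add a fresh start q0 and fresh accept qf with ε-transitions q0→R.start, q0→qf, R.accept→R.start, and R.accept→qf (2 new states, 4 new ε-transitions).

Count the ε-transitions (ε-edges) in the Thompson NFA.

9

Per subexpression:
Each of the 3 symbol leaves contributes 0 ε-transitions.
  p|r → 4 ε-transitions
  (p|r)* → 8 ε-transitions
  s(p|r)* → 9 ε-transitions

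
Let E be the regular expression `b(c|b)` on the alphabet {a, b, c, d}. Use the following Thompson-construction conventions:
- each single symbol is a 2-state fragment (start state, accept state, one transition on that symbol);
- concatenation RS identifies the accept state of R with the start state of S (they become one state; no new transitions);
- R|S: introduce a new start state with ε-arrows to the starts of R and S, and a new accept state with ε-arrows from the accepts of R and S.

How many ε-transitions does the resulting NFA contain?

4

By structural recursion:
Each of the 3 symbol leaves contributes 0 ε-transitions.
  c|b : 4 ε-transitions
  b(c|b) : 4 ε-transitions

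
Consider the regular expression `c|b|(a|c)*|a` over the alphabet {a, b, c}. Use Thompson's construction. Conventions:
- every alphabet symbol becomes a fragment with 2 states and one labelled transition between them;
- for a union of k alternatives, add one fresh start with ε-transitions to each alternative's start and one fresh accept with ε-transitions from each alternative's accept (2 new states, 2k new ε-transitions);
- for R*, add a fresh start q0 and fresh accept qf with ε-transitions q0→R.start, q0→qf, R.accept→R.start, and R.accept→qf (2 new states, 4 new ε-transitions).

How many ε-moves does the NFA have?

16

Recursing over subexpressions:
Each of the 5 symbol leaves contributes 0 ε-transitions.
  a|c = 4 ε-transitions
  (a|c)* = 8 ε-transitions
  c|b|(a|c)*|a = 16 ε-transitions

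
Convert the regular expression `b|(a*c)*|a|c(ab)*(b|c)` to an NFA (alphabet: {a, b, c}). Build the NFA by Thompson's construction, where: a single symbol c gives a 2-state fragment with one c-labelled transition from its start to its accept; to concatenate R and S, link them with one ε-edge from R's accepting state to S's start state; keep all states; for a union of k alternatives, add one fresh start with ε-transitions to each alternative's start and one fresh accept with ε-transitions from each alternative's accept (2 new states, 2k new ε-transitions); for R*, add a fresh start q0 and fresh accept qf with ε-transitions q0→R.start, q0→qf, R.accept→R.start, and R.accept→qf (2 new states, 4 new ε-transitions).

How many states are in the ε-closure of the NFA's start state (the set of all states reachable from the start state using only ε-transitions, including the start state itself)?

Compute the ε-closure size of each fragment's start state recursively; a symbol fragment's start has no outgoing ε-edge, so its closure is just itself (size 1).
  a* → new start has ε-edges to the inner start and to the new accept, so |ε-closure| = 2 + 1 = 3
  a*c → the left operand accepts ε, so the closure extends into the next operand (via the concat ε-link); |ε-closure| = 3 + 1 = 4
  (a*c)* → the star's fresh start ε-reaches both the body's start and the fresh accept: |ε-closure| = 2 + 4 = 6
  ab → |ε-closure| equals the left operand's closure size = 1 (its accept is not ε-reachable, so the closure stops there)
  (ab)* → new start has ε-edges to the inner start and to the new accept, so |ε-closure| = 2 + 1 = 3
  b|c → new start ε-reaches every alternative's start; none of them accept ε, so the new accept is not reached: |ε-closure| = 1 + 1 + 1 = 3
  c(ab)*(b|c) → same as the first factor's closure: |ε-closure| = 1
  b|(a*c)*|a|c(ab)*(b|c) → |ε-closure| = 1 (new start) + (1 + 6 + 1 + 1) + 1 (new accept, since some branch ε-reaches its own accept) = 11

11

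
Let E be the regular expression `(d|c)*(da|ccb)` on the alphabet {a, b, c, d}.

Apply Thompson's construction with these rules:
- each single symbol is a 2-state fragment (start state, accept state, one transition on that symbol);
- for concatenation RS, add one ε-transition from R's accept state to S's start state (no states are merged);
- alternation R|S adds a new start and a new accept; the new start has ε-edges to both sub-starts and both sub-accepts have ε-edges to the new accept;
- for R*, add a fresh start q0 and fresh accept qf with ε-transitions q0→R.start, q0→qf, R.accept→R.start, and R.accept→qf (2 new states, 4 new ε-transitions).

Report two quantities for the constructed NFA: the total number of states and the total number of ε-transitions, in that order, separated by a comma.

20, 16

Building bottom-up:
Each of the 7 symbol leaves contributes 2 states and 0 ε-transitions.
  d|c : 6 states, 4 ε-transitions
  (d|c)* : 8 states, 8 ε-transitions
  da : 4 states, 1 ε-transition
  ccb : 6 states, 2 ε-transitions
  da|ccb : 12 states, 7 ε-transitions
  (d|c)*(da|ccb) : 20 states, 16 ε-transitions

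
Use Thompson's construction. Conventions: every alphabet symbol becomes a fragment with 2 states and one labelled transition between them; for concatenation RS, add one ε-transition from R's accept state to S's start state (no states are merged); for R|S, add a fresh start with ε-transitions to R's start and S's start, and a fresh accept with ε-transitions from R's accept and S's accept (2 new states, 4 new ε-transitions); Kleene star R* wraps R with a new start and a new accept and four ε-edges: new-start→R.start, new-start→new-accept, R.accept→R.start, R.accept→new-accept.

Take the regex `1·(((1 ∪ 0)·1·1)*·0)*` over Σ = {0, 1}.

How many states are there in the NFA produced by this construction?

Building bottom-up:
Each of the 6 symbol leaves contributes a 2-state fragment.
  1 ∪ 0 → 6 states
  (1 ∪ 0)·1·1 → 10 states
  ((1 ∪ 0)·1·1)* → 12 states
  ((1 ∪ 0)·1·1)*·0 → 14 states
  (((1 ∪ 0)·1·1)*·0)* → 16 states
  1·(((1 ∪ 0)·1·1)*·0)* → 18 states

18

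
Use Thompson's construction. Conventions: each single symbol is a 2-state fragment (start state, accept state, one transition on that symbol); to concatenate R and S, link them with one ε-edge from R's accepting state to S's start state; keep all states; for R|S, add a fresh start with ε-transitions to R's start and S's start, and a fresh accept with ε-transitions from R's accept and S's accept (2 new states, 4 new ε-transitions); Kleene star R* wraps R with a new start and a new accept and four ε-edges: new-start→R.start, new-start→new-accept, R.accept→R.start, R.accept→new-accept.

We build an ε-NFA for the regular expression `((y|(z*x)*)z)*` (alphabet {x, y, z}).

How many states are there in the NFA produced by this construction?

Recursing over subexpressions:
Each of the 4 symbol leaves contributes a 2-state fragment.
  z* — 4 states
  z*x — 6 states
  (z*x)* — 8 states
  y|(z*x)* — 12 states
  (y|(z*x)*)z — 14 states
  ((y|(z*x)*)z)* — 16 states

16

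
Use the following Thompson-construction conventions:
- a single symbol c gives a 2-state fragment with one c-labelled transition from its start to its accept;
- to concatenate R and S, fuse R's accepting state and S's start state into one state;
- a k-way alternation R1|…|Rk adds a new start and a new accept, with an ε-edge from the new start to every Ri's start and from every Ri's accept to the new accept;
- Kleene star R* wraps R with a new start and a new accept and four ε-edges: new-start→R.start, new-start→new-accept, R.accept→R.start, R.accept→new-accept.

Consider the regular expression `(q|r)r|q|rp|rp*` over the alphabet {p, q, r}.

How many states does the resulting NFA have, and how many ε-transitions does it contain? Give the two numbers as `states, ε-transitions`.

Bottom-up over the parse tree:
Each of the 8 symbol leaves contributes 2 states and 0 ε-transitions.
  q|r — 6 states, 4 ε-transitions
  (q|r)r — 7 states, 4 ε-transitions
  rp — 3 states, 0 ε-transitions
  p* — 4 states, 4 ε-transitions
  rp* — 5 states, 4 ε-transitions
  (q|r)r|q|rp|rp* — 19 states, 16 ε-transitions

19, 16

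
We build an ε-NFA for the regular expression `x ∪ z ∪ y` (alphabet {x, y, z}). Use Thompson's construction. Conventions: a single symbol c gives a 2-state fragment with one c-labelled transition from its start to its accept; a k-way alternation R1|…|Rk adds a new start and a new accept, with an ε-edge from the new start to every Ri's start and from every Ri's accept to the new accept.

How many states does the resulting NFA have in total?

8

Per subexpression:
Each of the 3 symbol leaves contributes a 2-state fragment.
  x ∪ z ∪ y — 8 states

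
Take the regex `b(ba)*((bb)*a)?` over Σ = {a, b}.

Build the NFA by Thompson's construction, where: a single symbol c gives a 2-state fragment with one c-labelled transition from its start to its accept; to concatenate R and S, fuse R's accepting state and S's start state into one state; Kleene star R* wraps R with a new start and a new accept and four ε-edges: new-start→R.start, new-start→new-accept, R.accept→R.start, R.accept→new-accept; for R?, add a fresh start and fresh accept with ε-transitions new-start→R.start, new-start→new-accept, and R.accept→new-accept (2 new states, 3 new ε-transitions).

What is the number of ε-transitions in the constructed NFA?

Per subexpression:
Each of the 6 symbol leaves contributes 0 ε-transitions.
  ba → 0 ε-transitions
  (ba)* → 4 ε-transitions
  bb → 0 ε-transitions
  (bb)* → 4 ε-transitions
  (bb)*a → 4 ε-transitions
  ((bb)*a)? → 7 ε-transitions
  b(ba)*((bb)*a)? → 11 ε-transitions

11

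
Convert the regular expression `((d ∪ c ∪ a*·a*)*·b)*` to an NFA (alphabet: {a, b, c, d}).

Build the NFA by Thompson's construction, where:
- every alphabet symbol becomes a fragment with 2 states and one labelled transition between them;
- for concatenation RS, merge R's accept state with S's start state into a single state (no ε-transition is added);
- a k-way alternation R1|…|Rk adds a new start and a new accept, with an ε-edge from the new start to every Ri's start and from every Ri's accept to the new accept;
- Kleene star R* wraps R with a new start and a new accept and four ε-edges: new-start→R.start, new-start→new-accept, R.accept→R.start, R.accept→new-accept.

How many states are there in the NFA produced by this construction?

Recursing over subexpressions:
Each of the 5 symbol leaves contributes a 2-state fragment.
  a* — 4 states
  a* — 4 states
  a*·a* — 7 states
  d ∪ c ∪ a*·a* — 13 states
  (d ∪ c ∪ a*·a*)* — 15 states
  (d ∪ c ∪ a*·a*)*·b — 16 states
  ((d ∪ c ∪ a*·a*)*·b)* — 18 states

18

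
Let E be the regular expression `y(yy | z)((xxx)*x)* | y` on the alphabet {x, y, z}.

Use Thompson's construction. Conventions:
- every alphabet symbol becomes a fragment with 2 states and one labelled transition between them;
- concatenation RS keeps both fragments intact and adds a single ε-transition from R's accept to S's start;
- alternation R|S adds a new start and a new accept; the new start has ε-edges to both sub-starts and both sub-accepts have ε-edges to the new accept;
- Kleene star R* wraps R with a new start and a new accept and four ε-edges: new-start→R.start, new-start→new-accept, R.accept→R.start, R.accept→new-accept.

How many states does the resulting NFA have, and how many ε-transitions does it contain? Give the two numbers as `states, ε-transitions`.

26, 22

Building bottom-up:
Each of the 9 symbol leaves contributes 2 states and 0 ε-transitions.
  yy → 4 states, 1 ε-transition
  yy | z → 8 states, 5 ε-transitions
  xxx → 6 states, 2 ε-transitions
  (xxx)* → 8 states, 6 ε-transitions
  (xxx)*x → 10 states, 7 ε-transitions
  ((xxx)*x)* → 12 states, 11 ε-transitions
  y(yy | z)((xxx)*x)* → 22 states, 18 ε-transitions
  y(yy | z)((xxx)*x)* | y → 26 states, 22 ε-transitions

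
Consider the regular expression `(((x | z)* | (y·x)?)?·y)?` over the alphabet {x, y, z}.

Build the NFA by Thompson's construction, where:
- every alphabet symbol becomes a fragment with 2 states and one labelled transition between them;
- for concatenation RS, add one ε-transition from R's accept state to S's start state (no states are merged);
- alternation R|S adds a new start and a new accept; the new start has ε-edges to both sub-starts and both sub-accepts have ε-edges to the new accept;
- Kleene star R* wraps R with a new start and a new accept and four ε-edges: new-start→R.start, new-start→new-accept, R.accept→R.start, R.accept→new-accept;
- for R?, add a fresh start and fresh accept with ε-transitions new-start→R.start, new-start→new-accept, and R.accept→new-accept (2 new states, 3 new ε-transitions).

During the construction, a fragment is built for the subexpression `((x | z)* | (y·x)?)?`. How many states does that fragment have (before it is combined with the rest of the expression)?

18

Fragment for `((x | z)* | (y·x)?)?`:
Each of the 4 symbol leaves contributes a 2-state fragment.
  x | z — 6 states
  (x | z)* — 8 states
  y·x — 4 states
  (y·x)? — 6 states
  (x | z)* | (y·x)? — 16 states
  ((x | z)* | (y·x)?)? — 18 states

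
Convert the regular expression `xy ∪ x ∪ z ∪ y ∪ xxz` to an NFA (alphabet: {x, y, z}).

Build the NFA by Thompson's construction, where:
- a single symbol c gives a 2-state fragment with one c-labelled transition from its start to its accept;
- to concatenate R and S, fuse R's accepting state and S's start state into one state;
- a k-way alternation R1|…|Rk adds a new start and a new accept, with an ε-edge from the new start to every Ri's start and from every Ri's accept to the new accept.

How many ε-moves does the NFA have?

10

Building bottom-up:
Each of the 8 symbol leaves contributes 0 ε-transitions.
  xy : 0 ε-transitions
  xxz : 0 ε-transitions
  xy ∪ x ∪ z ∪ y ∪ xxz : 10 ε-transitions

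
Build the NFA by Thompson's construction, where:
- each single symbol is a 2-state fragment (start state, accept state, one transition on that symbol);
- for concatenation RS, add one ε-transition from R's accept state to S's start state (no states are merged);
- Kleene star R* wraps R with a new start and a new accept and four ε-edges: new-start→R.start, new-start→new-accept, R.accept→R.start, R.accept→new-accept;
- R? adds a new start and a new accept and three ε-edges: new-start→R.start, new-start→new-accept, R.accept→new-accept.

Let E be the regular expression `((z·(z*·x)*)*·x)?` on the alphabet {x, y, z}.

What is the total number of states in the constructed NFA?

16

Per subexpression:
Each of the 4 symbol leaves contributes a 2-state fragment.
  z* : 4 states
  z*·x : 6 states
  (z*·x)* : 8 states
  z·(z*·x)* : 10 states
  (z·(z*·x)*)* : 12 states
  (z·(z*·x)*)*·x : 14 states
  ((z·(z*·x)*)*·x)? : 16 states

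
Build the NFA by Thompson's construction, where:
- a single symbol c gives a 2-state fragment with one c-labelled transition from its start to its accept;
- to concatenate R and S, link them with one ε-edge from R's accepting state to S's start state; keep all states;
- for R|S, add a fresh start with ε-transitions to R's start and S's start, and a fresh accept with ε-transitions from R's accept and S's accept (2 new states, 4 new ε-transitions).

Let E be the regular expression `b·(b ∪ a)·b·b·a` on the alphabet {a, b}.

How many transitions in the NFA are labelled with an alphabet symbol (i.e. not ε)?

Building bottom-up:
Each of the 6 symbol leaves contributes exactly 1 symbol transition.
  b ∪ a : 2 symbol transitions
  b·(b ∪ a)·b·b·a : 6 symbol transitions

6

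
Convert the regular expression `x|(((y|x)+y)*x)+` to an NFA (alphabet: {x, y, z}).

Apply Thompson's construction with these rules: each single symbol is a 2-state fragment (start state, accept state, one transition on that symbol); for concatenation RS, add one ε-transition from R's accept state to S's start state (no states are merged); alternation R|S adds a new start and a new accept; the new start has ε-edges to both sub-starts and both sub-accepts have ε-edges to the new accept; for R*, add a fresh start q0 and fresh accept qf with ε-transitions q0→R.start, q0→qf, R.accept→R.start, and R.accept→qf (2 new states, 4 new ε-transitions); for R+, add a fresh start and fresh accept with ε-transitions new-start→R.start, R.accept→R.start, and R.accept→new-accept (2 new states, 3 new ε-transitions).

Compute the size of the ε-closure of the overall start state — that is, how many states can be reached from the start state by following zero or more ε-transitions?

10

Let C(F) = |ε-closure(F.start)| within fragment F, and note whether F accepts ε. Symbol fragments have C = 1 and do not accept ε. Then:
  y|x : new start ε-reaches every alternative's start; none of them accept ε, so the new accept is not reached: |closure| = 1 + 1 + 1 = 3
  (y|x)+ : new start ε-reaches only the body's start; the new accept needs a symbol first: |closure| = 1 + 3 = 4
  (y|x)+y : same as the first factor's closure: |closure| = 4
  ((y|x)+y)* : new start has ε-edges to the inner start and to the new accept, so |closure| = 2 + 4 = 6
  ((y|x)+y)*x : |closure| = 6 + 1 = 7 (closure spills across the concat boundary because the left factor accepts ε)
  (((y|x)+y)*x)+ : new start ε-reaches only the body's start; the new accept needs a symbol first: |closure| = 1 + 7 = 8
  x|(((y|x)+y)*x)+ : |closure| = 1 + 1 + 8 = 10 (the new accept is not ε-reachable since no branch accepts ε)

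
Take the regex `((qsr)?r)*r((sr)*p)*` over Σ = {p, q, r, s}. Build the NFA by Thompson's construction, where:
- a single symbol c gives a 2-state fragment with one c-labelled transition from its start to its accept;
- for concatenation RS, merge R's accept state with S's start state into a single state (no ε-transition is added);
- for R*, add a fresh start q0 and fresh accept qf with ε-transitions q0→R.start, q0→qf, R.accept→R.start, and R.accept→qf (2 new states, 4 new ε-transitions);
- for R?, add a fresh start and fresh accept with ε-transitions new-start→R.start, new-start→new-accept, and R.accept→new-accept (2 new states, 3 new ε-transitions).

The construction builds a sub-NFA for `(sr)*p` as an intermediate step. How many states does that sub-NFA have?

Fragment for `(sr)*p`:
Each of the 3 symbol leaves contributes a 2-state fragment.
  sr — 3 states
  (sr)* — 5 states
  (sr)*p — 6 states

6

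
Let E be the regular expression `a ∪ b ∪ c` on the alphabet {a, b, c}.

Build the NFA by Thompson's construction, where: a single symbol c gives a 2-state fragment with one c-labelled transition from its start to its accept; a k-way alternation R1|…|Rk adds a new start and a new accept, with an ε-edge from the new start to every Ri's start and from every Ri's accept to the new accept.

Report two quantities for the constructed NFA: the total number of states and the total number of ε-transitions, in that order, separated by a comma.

8, 6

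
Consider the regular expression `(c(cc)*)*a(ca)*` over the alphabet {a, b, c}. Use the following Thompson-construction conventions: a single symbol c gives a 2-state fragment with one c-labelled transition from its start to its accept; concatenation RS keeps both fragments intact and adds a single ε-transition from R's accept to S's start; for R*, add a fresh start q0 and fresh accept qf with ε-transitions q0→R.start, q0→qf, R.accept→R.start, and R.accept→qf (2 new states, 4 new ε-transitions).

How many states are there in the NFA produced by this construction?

By structural recursion:
Each of the 6 symbol leaves contributes a 2-state fragment.
  cc → 4 states
  (cc)* → 6 states
  c(cc)* → 8 states
  (c(cc)*)* → 10 states
  ca → 4 states
  (ca)* → 6 states
  (c(cc)*)*a(ca)* → 18 states

18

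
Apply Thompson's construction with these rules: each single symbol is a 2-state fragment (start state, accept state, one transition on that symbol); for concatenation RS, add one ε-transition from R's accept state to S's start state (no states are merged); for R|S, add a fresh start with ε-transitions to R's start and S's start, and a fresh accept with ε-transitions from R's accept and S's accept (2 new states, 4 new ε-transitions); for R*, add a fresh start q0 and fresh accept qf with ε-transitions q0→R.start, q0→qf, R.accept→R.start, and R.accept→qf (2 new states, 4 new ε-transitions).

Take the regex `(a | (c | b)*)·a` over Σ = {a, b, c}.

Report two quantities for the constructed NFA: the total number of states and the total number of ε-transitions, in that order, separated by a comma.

Bottom-up over the parse tree:
Each of the 4 symbol leaves contributes 2 states and 0 ε-transitions.
  c | b — 6 states, 4 ε-transitions
  (c | b)* — 8 states, 8 ε-transitions
  a | (c | b)* — 12 states, 12 ε-transitions
  (a | (c | b)*)·a — 14 states, 13 ε-transitions

14, 13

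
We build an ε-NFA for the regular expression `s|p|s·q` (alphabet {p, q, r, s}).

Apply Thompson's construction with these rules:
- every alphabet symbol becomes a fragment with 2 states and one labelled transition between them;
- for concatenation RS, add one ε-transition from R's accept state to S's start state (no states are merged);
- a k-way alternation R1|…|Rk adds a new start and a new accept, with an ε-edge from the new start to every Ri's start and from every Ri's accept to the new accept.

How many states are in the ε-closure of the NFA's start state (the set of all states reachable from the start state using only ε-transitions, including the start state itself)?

4

Compute the ε-closure size of each fragment's start state recursively; a symbol fragment's start has no outgoing ε-edge, so its closure is just itself (size 1).
  s·q — same as the first factor's closure: C = 1
  s|p|s·q — new start ε-reaches every alternative's start; none of them accept ε, so the new accept is not reached: C = 1 + 1 + 1 + 1 = 4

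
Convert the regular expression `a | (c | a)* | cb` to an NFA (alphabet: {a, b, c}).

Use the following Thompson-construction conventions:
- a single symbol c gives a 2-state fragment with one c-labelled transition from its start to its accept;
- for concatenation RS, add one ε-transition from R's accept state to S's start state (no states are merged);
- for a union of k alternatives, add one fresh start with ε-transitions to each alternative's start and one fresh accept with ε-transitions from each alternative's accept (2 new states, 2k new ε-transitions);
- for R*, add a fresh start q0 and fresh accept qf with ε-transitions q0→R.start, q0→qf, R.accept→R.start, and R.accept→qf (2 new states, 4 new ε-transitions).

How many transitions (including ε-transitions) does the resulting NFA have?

Per subexpression:
Each of the 5 symbol leaves contributes 1 transition (1 symbol, 0 ε).
  c | a = 6 transitions (2 symbol, 4 ε)
  (c | a)* = 10 transitions (2 symbol, 8 ε)
  cb = 3 transitions (2 symbol, 1 ε)
  a | (c | a)* | cb = 20 transitions (5 symbol, 15 ε)

20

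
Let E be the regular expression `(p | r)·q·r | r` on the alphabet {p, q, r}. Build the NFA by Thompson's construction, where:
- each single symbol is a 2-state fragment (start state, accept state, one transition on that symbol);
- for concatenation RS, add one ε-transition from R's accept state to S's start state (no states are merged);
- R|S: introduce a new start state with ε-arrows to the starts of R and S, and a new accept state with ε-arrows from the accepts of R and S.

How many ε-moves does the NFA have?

Recursing over subexpressions:
Each of the 5 symbol leaves contributes 0 ε-transitions.
  p | r : 4 ε-transitions
  (p | r)·q·r : 6 ε-transitions
  (p | r)·q·r | r : 10 ε-transitions

10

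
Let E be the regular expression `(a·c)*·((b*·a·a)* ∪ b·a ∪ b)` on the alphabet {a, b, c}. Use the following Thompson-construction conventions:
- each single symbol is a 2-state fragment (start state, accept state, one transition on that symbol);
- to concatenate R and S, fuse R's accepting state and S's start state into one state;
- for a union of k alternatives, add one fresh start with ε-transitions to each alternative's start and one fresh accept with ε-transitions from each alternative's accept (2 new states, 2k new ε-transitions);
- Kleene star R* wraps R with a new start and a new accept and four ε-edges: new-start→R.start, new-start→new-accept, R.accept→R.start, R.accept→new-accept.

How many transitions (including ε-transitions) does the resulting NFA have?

By structural recursion:
Each of the 8 symbol leaves contributes 1 transition (1 symbol, 0 ε).
  a·c = 2 transitions (2 symbol, 0 ε)
  (a·c)* = 6 transitions (2 symbol, 4 ε)
  b* = 5 transitions (1 symbol, 4 ε)
  b*·a·a = 7 transitions (3 symbol, 4 ε)
  (b*·a·a)* = 11 transitions (3 symbol, 8 ε)
  b·a = 2 transitions (2 symbol, 0 ε)
  (b*·a·a)* ∪ b·a ∪ b = 20 transitions (6 symbol, 14 ε)
  (a·c)*·((b*·a·a)* ∪ b·a ∪ b) = 26 transitions (8 symbol, 18 ε)

26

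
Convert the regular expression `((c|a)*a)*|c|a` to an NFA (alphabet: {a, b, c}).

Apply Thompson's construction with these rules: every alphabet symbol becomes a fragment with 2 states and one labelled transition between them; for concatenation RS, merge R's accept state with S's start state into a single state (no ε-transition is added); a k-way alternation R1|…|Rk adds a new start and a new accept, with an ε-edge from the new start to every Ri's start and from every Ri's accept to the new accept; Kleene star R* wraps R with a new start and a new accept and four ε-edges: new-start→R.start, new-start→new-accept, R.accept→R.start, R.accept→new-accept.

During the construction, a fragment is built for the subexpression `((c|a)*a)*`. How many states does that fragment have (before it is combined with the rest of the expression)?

11

Fragment for `((c|a)*a)*`:
Each of the 3 symbol leaves contributes a 2-state fragment.
  c|a — 6 states
  (c|a)* — 8 states
  (c|a)*a — 9 states
  ((c|a)*a)* — 11 states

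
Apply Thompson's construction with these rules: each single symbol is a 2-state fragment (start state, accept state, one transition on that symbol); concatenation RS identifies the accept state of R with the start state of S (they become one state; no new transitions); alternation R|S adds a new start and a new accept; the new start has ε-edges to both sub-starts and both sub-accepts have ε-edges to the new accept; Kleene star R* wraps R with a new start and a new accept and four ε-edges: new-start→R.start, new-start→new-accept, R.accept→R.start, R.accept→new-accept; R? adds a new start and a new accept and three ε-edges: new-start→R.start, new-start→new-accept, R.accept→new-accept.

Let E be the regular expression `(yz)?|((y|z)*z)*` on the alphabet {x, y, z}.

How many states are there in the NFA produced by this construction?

Per subexpression:
Each of the 5 symbol leaves contributes a 2-state fragment.
  yz → 3 states
  (yz)? → 5 states
  y|z → 6 states
  (y|z)* → 8 states
  (y|z)*z → 9 states
  ((y|z)*z)* → 11 states
  (yz)?|((y|z)*z)* → 18 states

18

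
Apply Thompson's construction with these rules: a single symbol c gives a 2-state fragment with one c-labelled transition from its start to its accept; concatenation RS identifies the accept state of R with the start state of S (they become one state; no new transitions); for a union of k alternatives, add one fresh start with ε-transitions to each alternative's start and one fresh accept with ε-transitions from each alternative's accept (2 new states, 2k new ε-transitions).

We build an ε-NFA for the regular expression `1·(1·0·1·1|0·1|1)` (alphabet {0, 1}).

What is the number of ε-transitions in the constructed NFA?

Building bottom-up:
Each of the 8 symbol leaves contributes 0 ε-transitions.
  1·0·1·1 = 0 ε-transitions
  0·1 = 0 ε-transitions
  1·0·1·1|0·1|1 = 6 ε-transitions
  1·(1·0·1·1|0·1|1) = 6 ε-transitions

6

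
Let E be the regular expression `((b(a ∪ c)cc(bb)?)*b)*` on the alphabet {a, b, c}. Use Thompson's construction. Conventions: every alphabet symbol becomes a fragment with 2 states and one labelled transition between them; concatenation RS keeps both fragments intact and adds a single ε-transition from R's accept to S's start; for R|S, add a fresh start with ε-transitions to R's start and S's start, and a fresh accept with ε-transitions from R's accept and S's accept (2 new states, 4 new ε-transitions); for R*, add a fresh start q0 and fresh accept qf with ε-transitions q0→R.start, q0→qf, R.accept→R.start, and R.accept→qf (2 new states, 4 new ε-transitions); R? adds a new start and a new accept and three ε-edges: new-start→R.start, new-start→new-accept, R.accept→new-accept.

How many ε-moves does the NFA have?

Bottom-up over the parse tree:
Each of the 8 symbol leaves contributes 0 ε-transitions.
  a ∪ c = 4 ε-transitions
  bb = 1 ε-transition
  (bb)? = 4 ε-transitions
  b(a ∪ c)cc(bb)? = 12 ε-transitions
  (b(a ∪ c)cc(bb)?)* = 16 ε-transitions
  (b(a ∪ c)cc(bb)?)*b = 17 ε-transitions
  ((b(a ∪ c)cc(bb)?)*b)* = 21 ε-transitions

21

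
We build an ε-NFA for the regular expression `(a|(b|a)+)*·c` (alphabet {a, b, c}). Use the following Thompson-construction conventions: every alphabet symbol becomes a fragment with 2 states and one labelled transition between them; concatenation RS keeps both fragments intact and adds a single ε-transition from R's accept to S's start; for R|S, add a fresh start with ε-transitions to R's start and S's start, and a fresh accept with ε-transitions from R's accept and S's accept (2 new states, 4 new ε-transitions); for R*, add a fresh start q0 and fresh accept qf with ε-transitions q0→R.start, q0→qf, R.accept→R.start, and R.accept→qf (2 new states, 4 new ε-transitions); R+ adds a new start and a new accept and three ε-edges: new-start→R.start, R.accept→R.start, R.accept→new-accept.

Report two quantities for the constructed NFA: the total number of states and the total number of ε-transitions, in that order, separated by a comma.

Building bottom-up:
Each of the 4 symbol leaves contributes 2 states and 0 ε-transitions.
  b|a = 6 states, 4 ε-transitions
  (b|a)+ = 8 states, 7 ε-transitions
  a|(b|a)+ = 12 states, 11 ε-transitions
  (a|(b|a)+)* = 14 states, 15 ε-transitions
  (a|(b|a)+)*·c = 16 states, 16 ε-transitions

16, 16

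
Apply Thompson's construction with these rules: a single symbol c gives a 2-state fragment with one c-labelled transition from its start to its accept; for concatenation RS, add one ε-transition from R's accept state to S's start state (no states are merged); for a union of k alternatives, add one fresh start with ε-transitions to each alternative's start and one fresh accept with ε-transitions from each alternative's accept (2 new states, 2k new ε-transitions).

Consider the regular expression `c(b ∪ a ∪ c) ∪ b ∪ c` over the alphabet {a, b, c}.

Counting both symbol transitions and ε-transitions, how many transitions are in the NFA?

19

Per subexpression:
Each of the 6 symbol leaves contributes 1 transition (1 symbol, 0 ε).
  b ∪ a ∪ c → 9 transitions (3 symbol, 6 ε)
  c(b ∪ a ∪ c) → 11 transitions (4 symbol, 7 ε)
  c(b ∪ a ∪ c) ∪ b ∪ c → 19 transitions (6 symbol, 13 ε)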